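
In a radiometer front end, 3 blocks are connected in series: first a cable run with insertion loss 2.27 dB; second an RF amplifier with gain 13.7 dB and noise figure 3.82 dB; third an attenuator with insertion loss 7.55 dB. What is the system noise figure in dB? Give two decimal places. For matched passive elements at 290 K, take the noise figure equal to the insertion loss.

6.44 dB

Convert to linear (a loss of L dB is a gain of −L dB): F_i = 10^(NF_i/10), G_i = 10^(G_i,dB/10)
  Stage 1: F_1 = 10^(2.27/10) = 1.687, G_1 = 10^(−2.27/10) = 0.5929
  Stage 2: F_2 = 10^(3.82/10) = 2.410, G_2 = 10^(13.7/10) = 23.44
  Stage 3: F_3 = 10^(7.55/10) = 5.689, G_3 = 10^(−7.55/10) = 0.1758
Friis cascade:
  F = 1.687 + (2.410 − 1)/0.5929 + (5.689 − 1)/13.90 = 4.402
NF = 10 log₁₀(4.402) = 6.44 dB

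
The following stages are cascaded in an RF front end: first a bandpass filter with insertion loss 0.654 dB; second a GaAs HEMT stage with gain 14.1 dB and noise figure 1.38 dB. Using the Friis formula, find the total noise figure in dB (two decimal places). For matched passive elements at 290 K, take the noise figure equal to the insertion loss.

2.03 dB

Convert to linear (a loss of L dB is a gain of −L dB): F_i = 10^(NF_i/10), G_i = 10^(G_i,dB/10)
  Stage 1: F_1 = 10^(0.654/10) = 1.163, G_1 = 10^(−0.654/10) = 0.8602
  Stage 2: F_2 = 10^(1.38/10) = 1.374, G_2 = 10^(14.1/10) = 25.70
Friis cascade:
  F = 1.163 + (1.374 − 1)/0.8602 = 1.597
NF = 10 log₁₀(1.597) = 2.03 dB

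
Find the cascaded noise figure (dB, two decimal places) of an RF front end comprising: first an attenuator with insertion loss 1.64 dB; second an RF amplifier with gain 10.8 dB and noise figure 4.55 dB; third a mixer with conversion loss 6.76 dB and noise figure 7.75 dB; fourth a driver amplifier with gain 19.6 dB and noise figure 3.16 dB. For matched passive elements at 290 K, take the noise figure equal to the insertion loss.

7.30 dB

Convert to linear (a loss of L dB is a gain of −L dB): F_i = 10^(NF_i/10), G_i = 10^(G_i,dB/10)
  Stage 1: F_1 = 10^(1.64/10) = 1.459, G_1 = 10^(−1.64/10) = 0.6855
  Stage 2: F_2 = 10^(4.55/10) = 2.851, G_2 = 10^(10.8/10) = 12.02
  Stage 3: F_3 = 10^(7.75/10) = 5.957, G_3 = 10^(−6.76/10) = 0.2109
  Stage 4: F_4 = 10^(3.16/10) = 2.070, G_4 = 10^(19.6/10) = 91.20
Friis cascade:
  F = 1.459 + (2.851 − 1)/0.6855 + (5.957 − 1)/8.241 + (2.070 − 1)/1.738 = 5.376
NF = 10 log₁₀(5.376) = 7.30 dB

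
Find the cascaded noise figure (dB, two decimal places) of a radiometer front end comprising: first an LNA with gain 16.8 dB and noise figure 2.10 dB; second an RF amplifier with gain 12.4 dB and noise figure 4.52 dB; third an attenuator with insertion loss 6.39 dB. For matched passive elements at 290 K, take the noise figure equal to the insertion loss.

Convert to linear (a loss of L dB is a gain of −L dB): F_i = 10^(NF_i/10), G_i = 10^(G_i,dB/10)
  Stage 1: F_1 = 10^(2.10/10) = 1.622, G_1 = 10^(16.8/10) = 47.86
  Stage 2: F_2 = 10^(4.52/10) = 2.831, G_2 = 10^(12.4/10) = 17.38
  Stage 3: F_3 = 10^(6.39/10) = 4.355, G_3 = 10^(−6.39/10) = 0.2296
Friis cascade:
  F = 1.622 + (2.831 − 1)/47.86 + (4.355 − 1)/831.8 = 1.664
NF = 10 log₁₀(1.664) = 2.21 dB

2.21 dB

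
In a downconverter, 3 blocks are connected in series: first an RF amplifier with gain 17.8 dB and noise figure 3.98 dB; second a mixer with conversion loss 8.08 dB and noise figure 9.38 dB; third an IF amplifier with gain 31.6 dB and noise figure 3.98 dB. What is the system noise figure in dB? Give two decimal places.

4.45 dB

Convert to linear (a loss of L dB is a gain of −L dB): F_i = 10^(NF_i/10), G_i = 10^(G_i,dB/10)
  Stage 1: F_1 = 10^(3.98/10) = 2.500, G_1 = 10^(17.8/10) = 60.26
  Stage 2: F_2 = 10^(9.38/10) = 8.670, G_2 = 10^(−8.08/10) = 0.1556
  Stage 3: F_3 = 10^(3.98/10) = 2.500, G_3 = 10^(31.6/10) = 1445
Friis cascade:
  F = 2.500 + (8.670 − 1)/60.26 + (2.500 − 1)/9.376 = 2.788
NF = 10 log₁₀(2.788) = 4.45 dB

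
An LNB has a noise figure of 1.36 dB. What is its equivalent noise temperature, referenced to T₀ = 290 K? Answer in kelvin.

107 K

F = 10^(1.36/10) = 1.36773
T_e = (F − 1)·T₀ = (1.36773 − 1) × 290 = 107 K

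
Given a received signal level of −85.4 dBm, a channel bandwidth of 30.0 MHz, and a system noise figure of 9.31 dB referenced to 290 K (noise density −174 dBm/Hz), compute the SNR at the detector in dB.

4.5 dB

Noise floor: N = −174 + 10 log₁₀(B) + NF
10 log₁₀(3.00×10⁷) = 74.77 dB
N = −174 + 74.77 + 9.31 = −89.92 dBm
SNR = P_sig − N = −85.4 − (−89.92) = 4.52 dB → 4.5 dB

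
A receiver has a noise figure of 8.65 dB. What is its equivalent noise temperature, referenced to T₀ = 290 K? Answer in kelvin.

F = 10^(8.65/10) = 7.32825
T_e = (F − 1)·T₀ = (7.32825 − 1) × 290 = 1835 K

1835 K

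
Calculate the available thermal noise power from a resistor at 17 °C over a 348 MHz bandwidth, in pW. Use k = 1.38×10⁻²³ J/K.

T = 17 °C + 273.15 = 290.15 K
P_n = kTB = 1.38×10⁻²³ × 290.15 × 3.48×10⁸ = 1.39×10⁻¹² W = 1.39 pW

1.39 pW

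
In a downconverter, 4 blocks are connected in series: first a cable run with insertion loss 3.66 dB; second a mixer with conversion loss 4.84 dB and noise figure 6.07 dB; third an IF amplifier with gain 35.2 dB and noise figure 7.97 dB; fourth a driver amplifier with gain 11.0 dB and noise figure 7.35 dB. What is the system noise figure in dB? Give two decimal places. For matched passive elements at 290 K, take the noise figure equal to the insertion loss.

16.69 dB

Convert to linear (a loss of L dB is a gain of −L dB): F_i = 10^(NF_i/10), G_i = 10^(G_i,dB/10)
  Stage 1: F_1 = 10^(3.66/10) = 2.323, G_1 = 10^(−3.66/10) = 0.4305
  Stage 2: F_2 = 10^(6.07/10) = 4.046, G_2 = 10^(−4.84/10) = 0.3281
  Stage 3: F_3 = 10^(7.97/10) = 6.266, G_3 = 10^(35.2/10) = 3311
  Stage 4: F_4 = 10^(7.35/10) = 5.433, G_4 = 10^(11.0/10) = 12.59
Friis cascade:
  F = 2.323 + (4.046 − 1)/0.4305 + (6.266 − 1)/0.1413 + (5.433 − 1)/467.7 = 46.69
NF = 10 log₁₀(46.69) = 16.69 dB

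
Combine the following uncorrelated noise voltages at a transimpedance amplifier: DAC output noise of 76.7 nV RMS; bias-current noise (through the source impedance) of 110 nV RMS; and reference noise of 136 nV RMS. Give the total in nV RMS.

Uncorrelated sources add in power (mean-square): V_tot = √(ΣV_i²)
V_tot = √[(7.67×10⁻⁸)² + (1.10×10⁻⁷)² + (1.36×10⁻⁷)²] = 1.91×10⁻⁷ V = 191 nV

191 nV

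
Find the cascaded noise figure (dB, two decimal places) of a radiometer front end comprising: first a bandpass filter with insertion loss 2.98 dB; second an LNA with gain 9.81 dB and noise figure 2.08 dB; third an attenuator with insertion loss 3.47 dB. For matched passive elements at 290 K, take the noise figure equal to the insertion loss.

Convert to linear (a loss of L dB is a gain of −L dB): F_i = 10^(NF_i/10), G_i = 10^(G_i,dB/10)
  Stage 1: F_1 = 10^(2.98/10) = 1.986, G_1 = 10^(−2.98/10) = 0.5035
  Stage 2: F_2 = 10^(2.08/10) = 1.614, G_2 = 10^(9.81/10) = 9.572
  Stage 3: F_3 = 10^(3.47/10) = 2.223, G_3 = 10^(−3.47/10) = 0.4498
Friis cascade:
  F = 1.986 + (1.614 − 1)/0.5035 + (2.223 − 1)/4.819 = 3.460
NF = 10 log₁₀(3.460) = 5.39 dB

5.39 dB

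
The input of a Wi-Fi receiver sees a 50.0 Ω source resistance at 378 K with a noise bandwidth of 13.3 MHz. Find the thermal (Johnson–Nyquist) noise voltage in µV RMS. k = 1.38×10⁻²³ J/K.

V_n = √(4kTRB)
4kTRB = 4 × 1.38×10⁻²³ × 378 × 5.00×10¹ × 1.33×10⁷ = 1.39×10⁻¹¹ V²
V_n = √(1.39×10⁻¹¹) = 3.72×10⁻⁶ V = 3.72 µV

3.72 µV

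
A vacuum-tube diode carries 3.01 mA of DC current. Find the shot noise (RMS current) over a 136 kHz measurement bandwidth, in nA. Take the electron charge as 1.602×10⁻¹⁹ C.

11.5 nA

I_n = √(2qI·B)
2qI·B = 2 × 1.602×10⁻¹⁹ × 3.01×10⁻³ × 1.36×10⁵ = 1.31×10⁻¹⁶ A²
I_n = √(1.31×10⁻¹⁶) = 1.15×10⁻⁸ A = 11.5 nA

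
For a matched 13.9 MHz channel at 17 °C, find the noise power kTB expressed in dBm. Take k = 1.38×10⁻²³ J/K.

T = 17 °C + 273.15 = 290.15 K
P_n = kTB = 1.38×10⁻²³ × 290.15 × 1.39×10⁷ = 5.57×10⁻¹⁴ W
In dBm: 10 log₁₀(5.57×10⁻¹⁴ / 10⁻³) = −102.5 dBm

−102.5 dBm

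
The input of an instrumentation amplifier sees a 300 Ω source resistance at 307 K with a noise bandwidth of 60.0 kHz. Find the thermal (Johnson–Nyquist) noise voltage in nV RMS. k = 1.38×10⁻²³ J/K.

V_n = √(4kTRB)
4kTRB = 4 × 1.38×10⁻²³ × 307 × 3.00×10² × 6.00×10⁴ = 3.05×10⁻¹³ V²
V_n = √(3.05×10⁻¹³) = 5.52×10⁻⁷ V = 552 nV

552 nV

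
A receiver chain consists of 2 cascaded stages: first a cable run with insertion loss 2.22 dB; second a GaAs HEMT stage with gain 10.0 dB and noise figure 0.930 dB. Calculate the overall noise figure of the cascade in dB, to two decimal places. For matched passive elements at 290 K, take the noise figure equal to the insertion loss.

Convert to linear (a loss of L dB is a gain of −L dB): F_i = 10^(NF_i/10), G_i = 10^(G_i,dB/10)
  Stage 1: F_1 = 10^(2.22/10) = 1.667, G_1 = 10^(−2.22/10) = 0.5998
  Stage 2: F_2 = 10^(0.930/10) = 1.239, G_2 = 10^(10.0/10) = 10.00
Friis cascade:
  F = 1.667 + (1.239 − 1)/0.5998 = 2.065
NF = 10 log₁₀(2.065) = 3.15 dB

3.15 dB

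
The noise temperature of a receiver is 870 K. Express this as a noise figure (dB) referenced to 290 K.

F = 1 + T_e/T₀ = 1 + 870/290 = 4
NF = 10 log₁₀(4) = 6.02 dB

6.02 dB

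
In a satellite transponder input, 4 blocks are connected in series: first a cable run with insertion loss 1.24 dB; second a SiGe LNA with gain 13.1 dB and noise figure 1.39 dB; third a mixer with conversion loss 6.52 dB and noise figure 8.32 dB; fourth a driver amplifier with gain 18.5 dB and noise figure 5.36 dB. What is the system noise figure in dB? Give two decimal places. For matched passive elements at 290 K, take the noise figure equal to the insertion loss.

Convert to linear (a loss of L dB is a gain of −L dB): F_i = 10^(NF_i/10), G_i = 10^(G_i,dB/10)
  Stage 1: F_1 = 10^(1.24/10) = 1.330, G_1 = 10^(−1.24/10) = 0.7516
  Stage 2: F_2 = 10^(1.39/10) = 1.377, G_2 = 10^(13.1/10) = 20.42
  Stage 3: F_3 = 10^(8.32/10) = 6.792, G_3 = 10^(−6.52/10) = 0.2228
  Stage 4: F_4 = 10^(5.36/10) = 3.436, G_4 = 10^(18.5/10) = 70.79
Friis cascade:
  F = 1.330 + (1.377 − 1)/0.7516 + (6.792 − 1)/15.35 + (3.436 − 1)/3.420 = 2.922
NF = 10 log₁₀(2.922) = 4.66 dB

4.66 dB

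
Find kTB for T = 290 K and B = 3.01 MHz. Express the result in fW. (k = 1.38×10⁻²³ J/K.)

12.0 fW

P_n = kTB = 1.38×10⁻²³ × 290 × 3.01×10⁶ = 1.20×10⁻¹⁴ W = 12.0 fW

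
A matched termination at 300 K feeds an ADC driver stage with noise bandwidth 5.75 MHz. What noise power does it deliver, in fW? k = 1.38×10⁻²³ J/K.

23.8 fW

P_n = kTB = 1.38×10⁻²³ × 300 × 5.75×10⁶ = 2.38×10⁻¹⁴ W = 23.8 fW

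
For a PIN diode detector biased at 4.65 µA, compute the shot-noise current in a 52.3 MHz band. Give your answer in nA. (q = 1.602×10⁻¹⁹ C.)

8.83 nA

I_n = √(2qI·B)
2qI·B = 2 × 1.602×10⁻¹⁹ × 4.65×10⁻⁶ × 5.23×10⁷ = 7.79×10⁻¹⁷ A²
I_n = √(7.79×10⁻¹⁷) = 8.83×10⁻⁹ A = 8.83 nA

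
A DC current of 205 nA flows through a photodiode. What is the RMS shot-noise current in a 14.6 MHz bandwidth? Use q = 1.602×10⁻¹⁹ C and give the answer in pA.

979 pA

I_n = √(2qI·B)
2qI·B = 2 × 1.602×10⁻¹⁹ × 2.05×10⁻⁷ × 1.46×10⁷ = 9.59×10⁻¹⁹ A²
I_n = √(9.59×10⁻¹⁹) = 9.79×10⁻¹⁰ A = 979 pA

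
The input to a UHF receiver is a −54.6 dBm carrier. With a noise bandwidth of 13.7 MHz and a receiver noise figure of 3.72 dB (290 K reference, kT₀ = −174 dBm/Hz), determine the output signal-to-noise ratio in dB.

Noise floor: N = −174 + 10 log₁₀(B) + NF
10 log₁₀(1.37×10⁷) = 71.37 dB
N = −174 + 71.37 + 3.72 = −98.91 dBm
SNR = P_sig − N = −54.6 − (−98.91) = 44.31 dB → 44.3 dB

44.3 dB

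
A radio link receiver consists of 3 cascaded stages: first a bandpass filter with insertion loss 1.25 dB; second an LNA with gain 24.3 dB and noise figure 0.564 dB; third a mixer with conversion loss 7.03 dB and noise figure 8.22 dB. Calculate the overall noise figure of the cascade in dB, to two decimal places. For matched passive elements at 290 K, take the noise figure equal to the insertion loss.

1.89 dB

Convert to linear (a loss of L dB is a gain of −L dB): F_i = 10^(NF_i/10), G_i = 10^(G_i,dB/10)
  Stage 1: F_1 = 10^(1.25/10) = 1.334, G_1 = 10^(−1.25/10) = 0.7499
  Stage 2: F_2 = 10^(0.564/10) = 1.139, G_2 = 10^(24.3/10) = 269.2
  Stage 3: F_3 = 10^(8.22/10) = 6.637, G_3 = 10^(−7.03/10) = 0.1982
Friis cascade:
  F = 1.334 + (1.139 − 1)/0.7499 + (6.637 − 1)/201.8 = 1.546
NF = 10 log₁₀(1.546) = 1.89 dB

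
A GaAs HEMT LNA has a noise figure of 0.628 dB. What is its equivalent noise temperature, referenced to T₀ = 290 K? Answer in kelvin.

F = 10^(0.628/10) = 1.15558
T_e = (F − 1)·T₀ = (1.15558 − 1) × 290 = 45.1 K

45.1 K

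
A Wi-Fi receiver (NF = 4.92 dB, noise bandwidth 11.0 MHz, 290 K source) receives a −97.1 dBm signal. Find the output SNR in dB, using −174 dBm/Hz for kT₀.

1.6 dB

Noise floor: N = −174 + 10 log₁₀(B) + NF
10 log₁₀(1.10×10⁷) = 70.41 dB
N = −174 + 70.41 + 4.92 = −98.67 dBm
SNR = P_sig − N = −97.1 − (−98.67) = 1.57 dB → 1.6 dB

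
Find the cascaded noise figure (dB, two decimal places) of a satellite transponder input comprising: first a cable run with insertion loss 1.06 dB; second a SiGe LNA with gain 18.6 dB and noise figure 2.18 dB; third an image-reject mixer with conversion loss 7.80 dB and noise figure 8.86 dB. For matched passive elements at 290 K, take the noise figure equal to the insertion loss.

3.48 dB

Convert to linear (a loss of L dB is a gain of −L dB): F_i = 10^(NF_i/10), G_i = 10^(G_i,dB/10)
  Stage 1: F_1 = 10^(1.06/10) = 1.276, G_1 = 10^(−1.06/10) = 0.7834
  Stage 2: F_2 = 10^(2.18/10) = 1.652, G_2 = 10^(18.6/10) = 72.44
  Stage 3: F_3 = 10^(8.86/10) = 7.691, G_3 = 10^(−7.80/10) = 0.1660
Friis cascade:
  F = 1.276 + (1.652 − 1)/0.7834 + (7.691 − 1)/56.75 = 2.227
NF = 10 log₁₀(2.227) = 3.48 dB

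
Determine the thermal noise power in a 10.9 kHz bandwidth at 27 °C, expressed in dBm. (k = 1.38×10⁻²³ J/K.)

−133.5 dBm

T = 27 °C + 273.15 = 300.15 K
P_n = kTB = 1.38×10⁻²³ × 300.15 × 1.09×10⁴ = 4.51×10⁻¹⁷ W
In dBm: 10 log₁₀(4.51×10⁻¹⁷ / 10⁻³) = −133.5 dBm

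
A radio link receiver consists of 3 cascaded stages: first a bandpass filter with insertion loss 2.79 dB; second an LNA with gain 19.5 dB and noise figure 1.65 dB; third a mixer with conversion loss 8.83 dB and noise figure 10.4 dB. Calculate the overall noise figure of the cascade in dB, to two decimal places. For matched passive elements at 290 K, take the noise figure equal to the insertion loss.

4.76 dB

Convert to linear (a loss of L dB is a gain of −L dB): F_i = 10^(NF_i/10), G_i = 10^(G_i,dB/10)
  Stage 1: F_1 = 10^(2.79/10) = 1.901, G_1 = 10^(−2.79/10) = 0.5260
  Stage 2: F_2 = 10^(1.65/10) = 1.462, G_2 = 10^(19.5/10) = 89.13
  Stage 3: F_3 = 10^(10.4/10) = 10.96, G_3 = 10^(−8.83/10) = 0.1309
Friis cascade:
  F = 1.901 + (1.462 − 1)/0.5260 + (10.96 − 1)/46.88 = 2.992
NF = 10 log₁₀(2.992) = 4.76 dB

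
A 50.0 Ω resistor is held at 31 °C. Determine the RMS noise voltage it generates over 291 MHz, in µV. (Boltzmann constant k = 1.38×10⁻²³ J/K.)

15.6 µV

T = 31 °C + 273.15 = 304.15 K
V_n = √(4kTRB)
4kTRB = 4 × 1.38×10⁻²³ × 304.15 × 5.00×10¹ × 2.91×10⁸ = 2.44×10⁻¹⁰ V²
V_n = √(2.44×10⁻¹⁰) = 1.56×10⁻⁵ V = 15.6 µV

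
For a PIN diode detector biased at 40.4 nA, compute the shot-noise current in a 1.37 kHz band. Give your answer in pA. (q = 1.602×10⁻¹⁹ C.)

4.21 pA

I_n = √(2qI·B)
2qI·B = 2 × 1.602×10⁻¹⁹ × 4.04×10⁻⁸ × 1.37×10³ = 1.77×10⁻²³ A²
I_n = √(1.77×10⁻²³) = 4.21×10⁻¹² A = 4.21 pA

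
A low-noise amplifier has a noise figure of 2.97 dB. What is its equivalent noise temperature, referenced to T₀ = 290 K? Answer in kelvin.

285 K

F = 10^(2.97/10) = 1.98153
T_e = (F − 1)·T₀ = (1.98153 − 1) × 290 = 285 K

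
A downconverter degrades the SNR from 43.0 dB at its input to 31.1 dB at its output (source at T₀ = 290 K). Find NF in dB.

NF (dB) = SNR_in(dB) − SNR_out(dB) when the source is at T₀
NF = 43.0 − 31.1 = 11.9 dB

11.9 dB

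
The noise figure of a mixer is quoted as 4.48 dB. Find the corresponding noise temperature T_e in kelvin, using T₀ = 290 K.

524 K

F = 10^(4.48/10) = 2.80543
T_e = (F − 1)·T₀ = (2.80543 − 1) × 290 = 524 K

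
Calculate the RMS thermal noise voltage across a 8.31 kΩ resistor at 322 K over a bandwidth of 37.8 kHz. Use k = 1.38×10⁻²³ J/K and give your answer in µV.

2.36 µV

V_n = √(4kTRB)
4kTRB = 4 × 1.38×10⁻²³ × 322 × 8.31×10³ × 3.78×10⁴ = 5.58×10⁻¹² V²
V_n = √(5.58×10⁻¹²) = 2.36×10⁻⁶ V = 2.36 µV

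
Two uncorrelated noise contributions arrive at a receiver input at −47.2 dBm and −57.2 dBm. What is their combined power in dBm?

−46.8 dBm

Convert to linear, add, convert back:
P₁ = 1.91×10⁻⁸ W, P₂ = 1.91×10⁻⁹ W
P_tot = 2.10×10⁻⁸ W → 10 log₁₀(P_tot / 10⁻³) = −46.8 dBm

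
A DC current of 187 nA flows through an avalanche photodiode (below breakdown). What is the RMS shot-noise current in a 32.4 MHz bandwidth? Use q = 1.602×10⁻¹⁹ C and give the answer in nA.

I_n = √(2qI·B)
2qI·B = 2 × 1.602×10⁻¹⁹ × 1.87×10⁻⁷ × 3.24×10⁷ = 1.94×10⁻¹⁸ A²
I_n = √(1.94×10⁻¹⁸) = 1.39×10⁻⁹ A = 1.39 nA

1.39 nA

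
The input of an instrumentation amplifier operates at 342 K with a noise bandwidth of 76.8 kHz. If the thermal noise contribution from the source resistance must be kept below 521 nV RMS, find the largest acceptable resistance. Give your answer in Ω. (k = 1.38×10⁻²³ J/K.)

187 Ω

Johnson–Nyquist: V_n = √(4kTRB) ⇒ R = V_n² / (4kTB)
4kTB = 4 × 1.38×10⁻²³ × 342 × 7.68×10⁴ = 1.45×10⁻¹⁵
R = (5.21×10⁻⁷)² / 1.45×10⁻¹⁵ = 1.87×10² Ω = 187 Ω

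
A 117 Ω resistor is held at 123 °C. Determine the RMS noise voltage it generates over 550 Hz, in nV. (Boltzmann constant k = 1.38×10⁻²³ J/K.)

T = 123 °C + 273.15 = 396.15 K
V_n = √(4kTRB)
4kTRB = 4 × 1.38×10⁻²³ × 396.15 × 1.17×10² × 5.50×10² = 1.41×10⁻¹⁵ V²
V_n = √(1.41×10⁻¹⁵) = 3.75×10⁻⁸ V = 37.5 nV

37.5 nV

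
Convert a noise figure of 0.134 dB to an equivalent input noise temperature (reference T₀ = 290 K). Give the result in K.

9.09 K

F = 10^(0.134/10) = 1.03134
T_e = (F − 1)·T₀ = (1.03134 − 1) × 290 = 9.09 K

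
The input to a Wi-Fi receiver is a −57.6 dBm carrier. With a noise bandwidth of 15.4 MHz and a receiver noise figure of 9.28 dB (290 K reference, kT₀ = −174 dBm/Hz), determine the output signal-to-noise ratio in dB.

35.2 dB

Noise floor: N = −174 + 10 log₁₀(B) + NF
10 log₁₀(1.54×10⁷) = 71.88 dB
N = −174 + 71.88 + 9.28 = −92.84 dBm
SNR = P_sig − N = −57.6 − (−92.84) = 35.24 dB → 35.2 dB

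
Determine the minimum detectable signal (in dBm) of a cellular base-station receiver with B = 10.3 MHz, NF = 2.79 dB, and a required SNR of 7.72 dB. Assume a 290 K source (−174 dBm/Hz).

Sensitivity = −174 + 10 log₁₀(B) + NF + SNR_min
= −174 + 70.13 + 2.79 + 7.72
= −93.36 dBm → −93.4 dBm

−93.4 dBm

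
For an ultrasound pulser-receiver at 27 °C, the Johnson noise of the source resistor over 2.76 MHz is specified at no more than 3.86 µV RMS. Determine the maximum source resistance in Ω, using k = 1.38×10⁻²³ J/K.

T = 27 °C + 273.15 = 300.15 K
Johnson–Nyquist: V_n = √(4kTRB) ⇒ R = V_n² / (4kTB)
4kTB = 4 × 1.38×10⁻²³ × 300.15 × 2.76×10⁶ = 4.57×10⁻¹⁴
R = (3.86×10⁻⁶)² / 4.57×10⁻¹⁴ = 3.26×10² Ω = 326 Ω

326 Ω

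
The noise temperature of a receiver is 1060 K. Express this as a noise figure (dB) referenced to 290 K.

6.68 dB

F = 1 + T_e/T₀ = 1 + 1060/290 = 4.65517
NF = 10 log₁₀(4.65517) = 6.68 dB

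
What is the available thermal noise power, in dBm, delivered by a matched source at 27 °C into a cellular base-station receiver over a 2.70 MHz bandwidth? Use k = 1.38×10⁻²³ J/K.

T = 27 °C + 273.15 = 300.15 K
P_n = kTB = 1.38×10⁻²³ × 300.15 × 2.70×10⁶ = 1.12×10⁻¹⁴ W
In dBm: 10 log₁₀(1.12×10⁻¹⁴ / 10⁻³) = −109.5 dBm

−109.5 dBm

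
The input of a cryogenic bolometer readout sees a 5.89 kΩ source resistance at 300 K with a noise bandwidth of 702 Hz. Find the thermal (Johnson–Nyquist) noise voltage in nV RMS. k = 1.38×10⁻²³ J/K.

V_n = √(4kTRB)
4kTRB = 4 × 1.38×10⁻²³ × 300 × 5.89×10³ × 7.02×10² = 6.85×10⁻¹⁴ V²
V_n = √(6.85×10⁻¹⁴) = 2.62×10⁻⁷ V = 262 nV

262 nV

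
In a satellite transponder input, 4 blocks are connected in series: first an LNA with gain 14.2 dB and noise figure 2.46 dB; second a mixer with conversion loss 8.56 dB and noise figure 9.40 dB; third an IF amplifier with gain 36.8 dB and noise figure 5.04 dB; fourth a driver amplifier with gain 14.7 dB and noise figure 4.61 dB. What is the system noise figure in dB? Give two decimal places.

Convert to linear (a loss of L dB is a gain of −L dB): F_i = 10^(NF_i/10), G_i = 10^(G_i,dB/10)
  Stage 1: F_1 = 10^(2.46/10) = 1.762, G_1 = 10^(14.2/10) = 26.30
  Stage 2: F_2 = 10^(9.40/10) = 8.710, G_2 = 10^(−8.56/10) = 0.1393
  Stage 3: F_3 = 10^(5.04/10) = 3.192, G_3 = 10^(36.8/10) = 4786
  Stage 4: F_4 = 10^(4.61/10) = 2.891, G_4 = 10^(14.7/10) = 29.51
Friis cascade:
  F = 1.762 + (8.710 − 1)/26.30 + (3.192 − 1)/3.664 + (2.891 − 1)/1.754×10⁴ = 2.653
NF = 10 log₁₀(2.653) = 4.24 dB

4.24 dB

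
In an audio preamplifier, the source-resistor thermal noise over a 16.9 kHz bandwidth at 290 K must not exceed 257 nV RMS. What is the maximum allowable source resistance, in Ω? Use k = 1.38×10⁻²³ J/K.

Johnson–Nyquist: V_n = √(4kTRB) ⇒ R = V_n² / (4kTB)
4kTB = 4 × 1.38×10⁻²³ × 290 × 1.69×10⁴ = 2.71×10⁻¹⁶
R = (2.57×10⁻⁷)² / 2.71×10⁻¹⁶ = 2.44×10² Ω = 244 Ω

244 Ω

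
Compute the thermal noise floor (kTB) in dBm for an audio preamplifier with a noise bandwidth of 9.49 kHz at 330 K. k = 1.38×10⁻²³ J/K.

−133.6 dBm

P_n = kTB = 1.38×10⁻²³ × 330 × 9.49×10³ = 4.32×10⁻¹⁷ W
In dBm: 10 log₁₀(4.32×10⁻¹⁷ / 10⁻³) = −133.6 dBm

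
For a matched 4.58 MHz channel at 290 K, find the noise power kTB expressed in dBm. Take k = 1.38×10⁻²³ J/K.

−107.4 dBm

P_n = kTB = 1.38×10⁻²³ × 290 × 4.58×10⁶ = 1.83×10⁻¹⁴ W
In dBm: 10 log₁₀(1.83×10⁻¹⁴ / 10⁻³) = −107.4 dBm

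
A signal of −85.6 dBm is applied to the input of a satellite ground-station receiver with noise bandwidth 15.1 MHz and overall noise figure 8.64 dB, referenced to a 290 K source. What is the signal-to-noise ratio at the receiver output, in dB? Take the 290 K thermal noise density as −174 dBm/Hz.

Noise floor: N = −174 + 10 log₁₀(B) + NF
10 log₁₀(1.51×10⁷) = 71.79 dB
N = −174 + 71.79 + 8.64 = −93.57 dBm
SNR = P_sig − N = −85.6 − (−93.57) = 7.97 dB → 8.0 dB

8.0 dB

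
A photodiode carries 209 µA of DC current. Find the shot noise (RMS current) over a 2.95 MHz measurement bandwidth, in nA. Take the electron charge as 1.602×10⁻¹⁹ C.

I_n = √(2qI·B)
2qI·B = 2 × 1.602×10⁻¹⁹ × 2.09×10⁻⁴ × 2.95×10⁶ = 1.98×10⁻¹⁶ A²
I_n = √(1.98×10⁻¹⁶) = 1.41×10⁻⁸ A = 14.1 nA

14.1 nA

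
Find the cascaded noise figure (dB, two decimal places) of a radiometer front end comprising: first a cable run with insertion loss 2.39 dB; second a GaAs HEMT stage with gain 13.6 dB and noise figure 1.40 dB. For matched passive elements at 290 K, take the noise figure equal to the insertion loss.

Convert to linear (a loss of L dB is a gain of −L dB): F_i = 10^(NF_i/10), G_i = 10^(G_i,dB/10)
  Stage 1: F_1 = 10^(2.39/10) = 1.734, G_1 = 10^(−2.39/10) = 0.5768
  Stage 2: F_2 = 10^(1.40/10) = 1.380, G_2 = 10^(13.6/10) = 22.91
Friis cascade:
  F = 1.734 + (1.380 − 1)/0.5768 = 2.393
NF = 10 log₁₀(2.393) = 3.79 dB

3.79 dB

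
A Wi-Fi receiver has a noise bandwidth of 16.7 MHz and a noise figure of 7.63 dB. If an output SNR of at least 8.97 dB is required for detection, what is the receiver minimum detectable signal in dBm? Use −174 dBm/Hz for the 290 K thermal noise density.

−85.2 dBm

Sensitivity = −174 + 10 log₁₀(B) + NF + SNR_min
= −174 + 72.23 + 7.63 + 8.97
= −85.17 dBm → −85.2 dBm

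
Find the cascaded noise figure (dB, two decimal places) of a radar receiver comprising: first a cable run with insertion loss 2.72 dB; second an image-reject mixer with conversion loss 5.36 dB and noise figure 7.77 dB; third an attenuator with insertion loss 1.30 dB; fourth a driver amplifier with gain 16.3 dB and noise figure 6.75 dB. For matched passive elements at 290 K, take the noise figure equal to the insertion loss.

16.61 dB

Convert to linear (a loss of L dB is a gain of −L dB): F_i = 10^(NF_i/10), G_i = 10^(G_i,dB/10)
  Stage 1: F_1 = 10^(2.72/10) = 1.871, G_1 = 10^(−2.72/10) = 0.5346
  Stage 2: F_2 = 10^(7.77/10) = 5.984, G_2 = 10^(−5.36/10) = 0.2911
  Stage 3: F_3 = 10^(1.30/10) = 1.349, G_3 = 10^(−1.30/10) = 0.7413
  Stage 4: F_4 = 10^(6.75/10) = 4.732, G_4 = 10^(16.3/10) = 42.66
Friis cascade:
  F = 1.871 + (5.984 − 1)/0.5346 + (1.349 − 1)/0.1556 + (4.732 − 1)/0.1153 = 45.79
NF = 10 log₁₀(45.79) = 16.61 dB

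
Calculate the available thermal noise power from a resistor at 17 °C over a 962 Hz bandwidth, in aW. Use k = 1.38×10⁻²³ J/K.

T = 17 °C + 273.15 = 290.15 K
P_n = kTB = 1.38×10⁻²³ × 290.15 × 9.62×10² = 3.85×10⁻¹⁸ W = 3.85 aW

3.85 aW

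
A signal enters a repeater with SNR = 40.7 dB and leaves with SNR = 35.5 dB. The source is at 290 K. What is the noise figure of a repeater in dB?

NF (dB) = SNR_in(dB) − SNR_out(dB) when the source is at T₀
NF = 40.7 − 35.5 = 5.2 dB

5.2 dB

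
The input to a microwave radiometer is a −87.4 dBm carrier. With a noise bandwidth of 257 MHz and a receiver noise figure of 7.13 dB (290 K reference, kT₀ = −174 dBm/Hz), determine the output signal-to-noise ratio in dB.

−4.6 dB

Noise floor: N = −174 + 10 log₁₀(B) + NF
10 log₁₀(2.57×10⁸) = 84.1 dB
N = −174 + 84.1 + 7.13 = −82.77 dBm
SNR = P_sig − N = −87.4 − (−82.77) = −4.63 dB → −4.6 dB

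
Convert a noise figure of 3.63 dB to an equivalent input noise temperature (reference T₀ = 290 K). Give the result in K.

F = 10^(3.63/10) = 2.30675
T_e = (F − 1)·T₀ = (2.30675 − 1) × 290 = 379 K

379 K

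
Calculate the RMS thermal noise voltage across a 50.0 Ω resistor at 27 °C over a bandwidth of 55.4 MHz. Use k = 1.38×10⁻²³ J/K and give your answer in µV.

6.77 µV

T = 27 °C + 273.15 = 300.15 K
V_n = √(4kTRB)
4kTRB = 4 × 1.38×10⁻²³ × 300.15 × 5.00×10¹ × 5.54×10⁷ = 4.59×10⁻¹¹ V²
V_n = √(4.59×10⁻¹¹) = 6.77×10⁻⁶ V = 6.77 µV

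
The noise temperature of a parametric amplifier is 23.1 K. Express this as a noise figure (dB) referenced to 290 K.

0.333 dB

F = 1 + T_e/T₀ = 1 + 23.1/290 = 1.07966
NF = 10 log₁₀(1.07966) = 0.333 dB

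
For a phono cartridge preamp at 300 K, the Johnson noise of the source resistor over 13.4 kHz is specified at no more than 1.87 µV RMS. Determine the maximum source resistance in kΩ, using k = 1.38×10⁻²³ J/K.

15.8 kΩ

Johnson–Nyquist: V_n = √(4kTRB) ⇒ R = V_n² / (4kTB)
4kTB = 4 × 1.38×10⁻²³ × 300 × 1.34×10⁴ = 2.22×10⁻¹⁶
R = (1.87×10⁻⁶)² / 2.22×10⁻¹⁶ = 1.58×10⁴ Ω = 15.8 kΩ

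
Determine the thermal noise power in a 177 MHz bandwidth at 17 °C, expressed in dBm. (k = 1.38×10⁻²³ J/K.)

−91.5 dBm

T = 17 °C + 273.15 = 290.15 K
P_n = kTB = 1.38×10⁻²³ × 290.15 × 1.77×10⁸ = 7.09×10⁻¹³ W
In dBm: 10 log₁₀(7.09×10⁻¹³ / 10⁻³) = −91.5 dBm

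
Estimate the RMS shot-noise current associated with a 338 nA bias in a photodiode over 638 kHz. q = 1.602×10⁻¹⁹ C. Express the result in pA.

I_n = √(2qI·B)
2qI·B = 2 × 1.602×10⁻¹⁹ × 3.38×10⁻⁷ × 6.38×10⁵ = 6.91×10⁻²⁰ A²
I_n = √(6.91×10⁻²⁰) = 2.63×10⁻¹⁰ A = 263 pA

263 pA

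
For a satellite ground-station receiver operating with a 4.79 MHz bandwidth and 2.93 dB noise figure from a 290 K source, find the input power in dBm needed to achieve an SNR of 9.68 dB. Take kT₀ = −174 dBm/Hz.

Sensitivity = −174 + 10 log₁₀(B) + NF + SNR_min
= −174 + 66.8 + 2.93 + 9.68
= −94.59 dBm → −94.6 dBm

−94.6 dBm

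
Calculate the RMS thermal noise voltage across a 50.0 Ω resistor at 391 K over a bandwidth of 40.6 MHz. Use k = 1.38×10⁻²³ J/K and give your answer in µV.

V_n = √(4kTRB)
4kTRB = 4 × 1.38×10⁻²³ × 391 × 5.00×10¹ × 4.06×10⁷ = 4.38×10⁻¹¹ V²
V_n = √(4.38×10⁻¹¹) = 6.62×10⁻⁶ V = 6.62 µV

6.62 µV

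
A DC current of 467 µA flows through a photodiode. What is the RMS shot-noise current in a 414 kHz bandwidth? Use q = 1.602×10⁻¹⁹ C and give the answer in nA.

7.87 nA

I_n = √(2qI·B)
2qI·B = 2 × 1.602×10⁻¹⁹ × 4.67×10⁻⁴ × 4.14×10⁵ = 6.19×10⁻¹⁷ A²
I_n = √(6.19×10⁻¹⁷) = 7.87×10⁻⁹ A = 7.87 nA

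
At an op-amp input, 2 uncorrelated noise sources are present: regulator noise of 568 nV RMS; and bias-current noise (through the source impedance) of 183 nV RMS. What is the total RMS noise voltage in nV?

Uncorrelated sources add in power (mean-square): V_tot = √(ΣV_i²)
V_tot = √[(5.68×10⁻⁷)² + (1.83×10⁻⁷)²] = 5.97×10⁻⁷ V = 597 nV

597 nV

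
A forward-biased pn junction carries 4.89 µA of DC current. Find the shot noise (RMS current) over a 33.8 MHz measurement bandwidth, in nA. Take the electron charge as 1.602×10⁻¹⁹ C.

I_n = √(2qI·B)
2qI·B = 2 × 1.602×10⁻¹⁹ × 4.89×10⁻⁶ × 3.38×10⁷ = 5.30×10⁻¹⁷ A²
I_n = √(5.30×10⁻¹⁷) = 7.28×10⁻⁹ A = 7.28 nA

7.28 nA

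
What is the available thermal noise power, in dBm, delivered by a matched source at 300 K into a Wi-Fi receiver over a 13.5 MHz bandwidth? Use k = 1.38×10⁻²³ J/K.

P_n = kTB = 1.38×10⁻²³ × 300 × 1.35×10⁷ = 5.59×10⁻¹⁴ W
In dBm: 10 log₁₀(5.59×10⁻¹⁴ / 10⁻³) = −102.5 dBm

−102.5 dBm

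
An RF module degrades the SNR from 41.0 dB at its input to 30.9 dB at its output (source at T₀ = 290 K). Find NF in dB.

NF (dB) = SNR_in(dB) − SNR_out(dB) when the source is at T₀
NF = 41.0 − 30.9 = 10.1 dB

10.1 dB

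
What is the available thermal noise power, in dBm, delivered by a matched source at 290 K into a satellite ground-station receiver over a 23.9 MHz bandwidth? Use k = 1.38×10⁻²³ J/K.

P_n = kTB = 1.38×10⁻²³ × 290 × 2.39×10⁷ = 9.56×10⁻¹⁴ W
In dBm: 10 log₁₀(9.56×10⁻¹⁴ / 10⁻³) = −100.2 dBm

−100.2 dBm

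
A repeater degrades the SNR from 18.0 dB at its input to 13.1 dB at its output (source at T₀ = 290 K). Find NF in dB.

NF (dB) = SNR_in(dB) − SNR_out(dB) when the source is at T₀
NF = 18.0 − 13.1 = 4.9 dB

4.9 dB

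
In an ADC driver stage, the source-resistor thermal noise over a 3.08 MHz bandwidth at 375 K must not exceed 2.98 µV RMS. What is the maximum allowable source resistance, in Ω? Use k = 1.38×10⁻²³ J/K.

Johnson–Nyquist: V_n = √(4kTRB) ⇒ R = V_n² / (4kTB)
4kTB = 4 × 1.38×10⁻²³ × 375 × 3.08×10⁶ = 6.38×10⁻¹⁴
R = (2.98×10⁻⁶)² / 6.38×10⁻¹⁴ = 1.39×10² Ω = 139 Ω

139 Ω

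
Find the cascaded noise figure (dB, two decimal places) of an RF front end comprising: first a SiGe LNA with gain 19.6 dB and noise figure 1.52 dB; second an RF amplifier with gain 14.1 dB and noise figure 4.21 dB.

Convert to linear (a loss of L dB is a gain of −L dB): F_i = 10^(NF_i/10), G_i = 10^(G_i,dB/10)
  Stage 1: F_1 = 10^(1.52/10) = 1.419, G_1 = 10^(19.6/10) = 91.20
  Stage 2: F_2 = 10^(4.21/10) = 2.636, G_2 = 10^(14.1/10) = 25.70
Friis cascade:
  F = 1.419 + (2.636 − 1)/91.20 = 1.437
NF = 10 log₁₀(1.437) = 1.57 dB

1.57 dB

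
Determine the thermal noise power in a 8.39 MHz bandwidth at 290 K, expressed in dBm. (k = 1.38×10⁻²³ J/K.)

−104.7 dBm

P_n = kTB = 1.38×10⁻²³ × 290 × 8.39×10⁶ = 3.36×10⁻¹⁴ W
In dBm: 10 log₁₀(3.36×10⁻¹⁴ / 10⁻³) = −104.7 dBm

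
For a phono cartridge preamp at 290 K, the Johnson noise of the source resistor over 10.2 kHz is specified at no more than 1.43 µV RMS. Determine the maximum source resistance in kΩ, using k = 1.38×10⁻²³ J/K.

12.5 kΩ

Johnson–Nyquist: V_n = √(4kTRB) ⇒ R = V_n² / (4kTB)
4kTB = 4 × 1.38×10⁻²³ × 290 × 1.02×10⁴ = 1.63×10⁻¹⁶
R = (1.43×10⁻⁶)² / 1.63×10⁻¹⁶ = 1.25×10⁴ Ω = 12.5 kΩ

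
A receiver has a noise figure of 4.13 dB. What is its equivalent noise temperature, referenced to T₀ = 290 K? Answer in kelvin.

F = 10^(4.13/10) = 2.58821
T_e = (F − 1)·T₀ = (2.58821 − 1) × 290 = 461 K

461 K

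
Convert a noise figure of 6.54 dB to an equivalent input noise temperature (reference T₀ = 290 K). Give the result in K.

F = 10^(6.54/10) = 4.50817
T_e = (F − 1)·T₀ = (4.50817 − 1) × 290 = 1017 K

1017 K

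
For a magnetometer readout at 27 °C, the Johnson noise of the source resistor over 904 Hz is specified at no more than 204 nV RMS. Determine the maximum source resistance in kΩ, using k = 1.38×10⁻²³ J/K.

T = 27 °C + 273.15 = 300.15 K
Johnson–Nyquist: V_n = √(4kTRB) ⇒ R = V_n² / (4kTB)
4kTB = 4 × 1.38×10⁻²³ × 300.15 × 9.04×10² = 1.50×10⁻¹⁷
R = (2.04×10⁻⁷)² / 1.50×10⁻¹⁷ = 2.78×10³ Ω = 2.78 kΩ

2.78 kΩ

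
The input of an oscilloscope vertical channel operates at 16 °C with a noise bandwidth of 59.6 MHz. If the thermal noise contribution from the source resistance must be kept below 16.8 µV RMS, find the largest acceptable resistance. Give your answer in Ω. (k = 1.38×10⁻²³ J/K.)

297 Ω

T = 16 °C + 273.15 = 289.15 K
Johnson–Nyquist: V_n = √(4kTRB) ⇒ R = V_n² / (4kTB)
4kTB = 4 × 1.38×10⁻²³ × 289.15 × 5.96×10⁷ = 9.51×10⁻¹³
R = (1.68×10⁻⁵)² / 9.51×10⁻¹³ = 2.97×10² Ω = 297 Ω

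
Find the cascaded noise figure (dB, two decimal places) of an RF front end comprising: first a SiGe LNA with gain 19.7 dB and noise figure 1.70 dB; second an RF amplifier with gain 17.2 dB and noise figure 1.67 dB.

Convert to linear (a loss of L dB is a gain of −L dB): F_i = 10^(NF_i/10), G_i = 10^(G_i,dB/10)
  Stage 1: F_1 = 10^(1.70/10) = 1.479, G_1 = 10^(19.7/10) = 93.33
  Stage 2: F_2 = 10^(1.67/10) = 1.469, G_2 = 10^(17.2/10) = 52.48
Friis cascade:
  F = 1.479 + (1.469 − 1)/93.33 = 1.484
NF = 10 log₁₀(1.484) = 1.71 dB

1.71 dB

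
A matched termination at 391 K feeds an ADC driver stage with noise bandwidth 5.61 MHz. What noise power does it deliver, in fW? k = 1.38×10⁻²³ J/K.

P_n = kTB = 1.38×10⁻²³ × 391 × 5.61×10⁶ = 3.03×10⁻¹⁴ W = 30.3 fW

30.3 fW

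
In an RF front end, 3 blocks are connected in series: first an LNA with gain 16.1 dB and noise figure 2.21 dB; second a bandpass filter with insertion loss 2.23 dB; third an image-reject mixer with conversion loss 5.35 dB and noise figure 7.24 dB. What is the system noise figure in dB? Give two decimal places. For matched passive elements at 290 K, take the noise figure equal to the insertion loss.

2.69 dB

Convert to linear (a loss of L dB is a gain of −L dB): F_i = 10^(NF_i/10), G_i = 10^(G_i,dB/10)
  Stage 1: F_1 = 10^(2.21/10) = 1.663, G_1 = 10^(16.1/10) = 40.74
  Stage 2: F_2 = 10^(2.23/10) = 1.671, G_2 = 10^(−2.23/10) = 0.5984
  Stage 3: F_3 = 10^(7.24/10) = 5.297, G_3 = 10^(−5.35/10) = 0.2917
Friis cascade:
  F = 1.663 + (1.671 − 1)/40.74 + (5.297 − 1)/24.38 = 1.856
NF = 10 log₁₀(1.856) = 2.69 dB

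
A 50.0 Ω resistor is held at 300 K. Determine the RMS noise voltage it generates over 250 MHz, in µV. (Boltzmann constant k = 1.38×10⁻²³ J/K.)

V_n = √(4kTRB)
4kTRB = 4 × 1.38×10⁻²³ × 300 × 5.00×10¹ × 2.50×10⁸ = 2.07×10⁻¹⁰ V²
V_n = √(2.07×10⁻¹⁰) = 1.44×10⁻⁵ V = 14.4 µV

14.4 µV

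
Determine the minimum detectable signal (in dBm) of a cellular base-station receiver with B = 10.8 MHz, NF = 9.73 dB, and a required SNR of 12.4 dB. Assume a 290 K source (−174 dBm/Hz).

Sensitivity = −174 + 10 log₁₀(B) + NF + SNR_min
= −174 + 70.33 + 9.73 + 12.4
= −81.54 dBm → −81.5 dBm

−81.5 dBm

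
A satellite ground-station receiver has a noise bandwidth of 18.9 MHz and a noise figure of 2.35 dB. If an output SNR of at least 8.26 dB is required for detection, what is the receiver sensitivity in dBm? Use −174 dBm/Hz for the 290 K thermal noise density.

Sensitivity = −174 + 10 log₁₀(B) + NF + SNR_min
= −174 + 72.76 + 2.35 + 8.26
= −90.63 dBm → −90.6 dBm

−90.6 dBm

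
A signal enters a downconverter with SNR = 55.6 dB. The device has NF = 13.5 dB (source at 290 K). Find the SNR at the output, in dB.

42.1 dB

By definition F = SNR_in/SNR_out, so in dB: SNR_out = SNR_in − NF
SNR_out = 55.6 − 13.5 = 42.1 dB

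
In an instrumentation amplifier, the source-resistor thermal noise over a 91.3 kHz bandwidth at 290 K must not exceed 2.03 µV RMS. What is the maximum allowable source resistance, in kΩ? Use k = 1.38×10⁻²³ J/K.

Johnson–Nyquist: V_n = √(4kTRB) ⇒ R = V_n² / (4kTB)
4kTB = 4 × 1.38×10⁻²³ × 290 × 9.13×10⁴ = 1.46×10⁻¹⁵
R = (2.03×10⁻⁶)² / 1.46×10⁻¹⁵ = 2.82×10³ Ω = 2.82 kΩ

2.82 kΩ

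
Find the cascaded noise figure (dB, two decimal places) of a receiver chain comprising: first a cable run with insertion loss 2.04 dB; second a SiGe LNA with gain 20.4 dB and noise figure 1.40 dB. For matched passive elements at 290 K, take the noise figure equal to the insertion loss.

3.44 dB

Convert to linear (a loss of L dB is a gain of −L dB): F_i = 10^(NF_i/10), G_i = 10^(G_i,dB/10)
  Stage 1: F_1 = 10^(2.04/10) = 1.600, G_1 = 10^(−2.04/10) = 0.6252
  Stage 2: F_2 = 10^(1.40/10) = 1.380, G_2 = 10^(20.4/10) = 109.6
Friis cascade:
  F = 1.600 + (1.380 − 1)/0.6252 = 2.208
NF = 10 log₁₀(2.208) = 3.44 dB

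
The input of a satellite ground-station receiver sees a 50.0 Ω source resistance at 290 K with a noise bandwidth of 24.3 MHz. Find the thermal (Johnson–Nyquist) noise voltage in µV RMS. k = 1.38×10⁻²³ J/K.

4.41 µV

V_n = √(4kTRB)
4kTRB = 4 × 1.38×10⁻²³ × 290 × 5.00×10¹ × 2.43×10⁷ = 1.94×10⁻¹¹ V²
V_n = √(1.94×10⁻¹¹) = 4.41×10⁻⁶ V = 4.41 µV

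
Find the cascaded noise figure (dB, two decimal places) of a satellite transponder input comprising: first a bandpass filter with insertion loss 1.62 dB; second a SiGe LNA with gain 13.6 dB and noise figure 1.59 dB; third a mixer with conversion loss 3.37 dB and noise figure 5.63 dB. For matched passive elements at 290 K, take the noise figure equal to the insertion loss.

Convert to linear (a loss of L dB is a gain of −L dB): F_i = 10^(NF_i/10), G_i = 10^(G_i,dB/10)
  Stage 1: F_1 = 10^(1.62/10) = 1.452, G_1 = 10^(−1.62/10) = 0.6887
  Stage 2: F_2 = 10^(1.59/10) = 1.442, G_2 = 10^(13.6/10) = 22.91
  Stage 3: F_3 = 10^(5.63/10) = 3.656, G_3 = 10^(−3.37/10) = 0.4603
Friis cascade:
  F = 1.452 + (1.442 − 1)/0.6887 + (3.656 − 1)/15.78 = 2.262
NF = 10 log₁₀(2.262) = 3.55 dB

3.55 dB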